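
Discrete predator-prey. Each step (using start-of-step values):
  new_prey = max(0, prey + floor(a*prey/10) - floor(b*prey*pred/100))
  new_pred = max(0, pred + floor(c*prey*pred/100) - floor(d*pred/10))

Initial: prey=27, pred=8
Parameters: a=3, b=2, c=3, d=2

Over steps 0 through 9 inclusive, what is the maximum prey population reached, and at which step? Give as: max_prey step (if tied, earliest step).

Step 1: prey: 27+8-4=31; pred: 8+6-1=13
Step 2: prey: 31+9-8=32; pred: 13+12-2=23
Step 3: prey: 32+9-14=27; pred: 23+22-4=41
Step 4: prey: 27+8-22=13; pred: 41+33-8=66
Step 5: prey: 13+3-17=0; pred: 66+25-13=78
Step 6: prey: 0+0-0=0; pred: 78+0-15=63
Step 7: prey: 0+0-0=0; pred: 63+0-12=51
Step 8: prey: 0+0-0=0; pred: 51+0-10=41
Step 9: prey: 0+0-0=0; pred: 41+0-8=33
Max prey = 32 at step 2

Answer: 32 2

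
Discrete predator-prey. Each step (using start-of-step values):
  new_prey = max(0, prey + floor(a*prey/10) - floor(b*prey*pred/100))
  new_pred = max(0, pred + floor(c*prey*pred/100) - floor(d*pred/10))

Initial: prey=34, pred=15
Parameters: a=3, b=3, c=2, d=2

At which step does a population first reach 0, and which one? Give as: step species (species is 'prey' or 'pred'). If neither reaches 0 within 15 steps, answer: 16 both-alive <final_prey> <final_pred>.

Answer: 16 both-alive 1 4

Derivation:
Step 1: prey: 34+10-15=29; pred: 15+10-3=22
Step 2: prey: 29+8-19=18; pred: 22+12-4=30
Step 3: prey: 18+5-16=7; pred: 30+10-6=34
Step 4: prey: 7+2-7=2; pred: 34+4-6=32
Step 5: prey: 2+0-1=1; pred: 32+1-6=27
Step 6: prey: 1+0-0=1; pred: 27+0-5=22
Step 7: prey: 1+0-0=1; pred: 22+0-4=18
Step 8: prey: 1+0-0=1; pred: 18+0-3=15
Step 9: prey: 1+0-0=1; pred: 15+0-3=12
Step 10: prey: 1+0-0=1; pred: 12+0-2=10
Step 11: prey: 1+0-0=1; pred: 10+0-2=8
Step 12: prey: 1+0-0=1; pred: 8+0-1=7
Step 13: prey: 1+0-0=1; pred: 7+0-1=6
Step 14: prey: 1+0-0=1; pred: 6+0-1=5
Step 15: prey: 1+0-0=1; pred: 5+0-1=4
No extinction within 15 steps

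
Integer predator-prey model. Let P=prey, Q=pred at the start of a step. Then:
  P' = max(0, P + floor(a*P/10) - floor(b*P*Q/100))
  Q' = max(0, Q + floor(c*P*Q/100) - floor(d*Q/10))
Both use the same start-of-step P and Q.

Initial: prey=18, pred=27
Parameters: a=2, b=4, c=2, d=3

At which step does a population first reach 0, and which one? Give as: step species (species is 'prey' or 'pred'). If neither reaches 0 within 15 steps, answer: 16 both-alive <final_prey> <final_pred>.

Step 1: prey: 18+3-19=2; pred: 27+9-8=28
Step 2: prey: 2+0-2=0; pred: 28+1-8=21
First extinction: prey at step 2

Answer: 2 prey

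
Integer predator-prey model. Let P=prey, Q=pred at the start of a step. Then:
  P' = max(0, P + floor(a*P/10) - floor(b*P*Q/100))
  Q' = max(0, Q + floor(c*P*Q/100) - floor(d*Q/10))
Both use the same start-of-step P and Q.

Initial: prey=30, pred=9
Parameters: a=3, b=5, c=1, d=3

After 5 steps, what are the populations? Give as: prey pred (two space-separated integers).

Step 1: prey: 30+9-13=26; pred: 9+2-2=9
Step 2: prey: 26+7-11=22; pred: 9+2-2=9
Step 3: prey: 22+6-9=19; pred: 9+1-2=8
Step 4: prey: 19+5-7=17; pred: 8+1-2=7
Step 5: prey: 17+5-5=17; pred: 7+1-2=6

Answer: 17 6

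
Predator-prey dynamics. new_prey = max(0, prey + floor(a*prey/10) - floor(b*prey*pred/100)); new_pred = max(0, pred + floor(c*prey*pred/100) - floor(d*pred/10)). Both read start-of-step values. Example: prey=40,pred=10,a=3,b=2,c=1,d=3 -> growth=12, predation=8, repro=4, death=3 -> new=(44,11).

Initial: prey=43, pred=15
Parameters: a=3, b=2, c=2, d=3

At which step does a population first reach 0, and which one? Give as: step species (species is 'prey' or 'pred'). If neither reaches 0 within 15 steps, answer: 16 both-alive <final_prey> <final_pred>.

Step 1: prey: 43+12-12=43; pred: 15+12-4=23
Step 2: prey: 43+12-19=36; pred: 23+19-6=36
Step 3: prey: 36+10-25=21; pred: 36+25-10=51
Step 4: prey: 21+6-21=6; pred: 51+21-15=57
Step 5: prey: 6+1-6=1; pred: 57+6-17=46
Step 6: prey: 1+0-0=1; pred: 46+0-13=33
Step 7: prey: 1+0-0=1; pred: 33+0-9=24
Step 8: prey: 1+0-0=1; pred: 24+0-7=17
Step 9: prey: 1+0-0=1; pred: 17+0-5=12
Step 10: prey: 1+0-0=1; pred: 12+0-3=9
Step 11: prey: 1+0-0=1; pred: 9+0-2=7
Step 12: prey: 1+0-0=1; pred: 7+0-2=5
Step 13: prey: 1+0-0=1; pred: 5+0-1=4
Step 14: prey: 1+0-0=1; pred: 4+0-1=3
Step 15: prey: 1+0-0=1; pred: 3+0-0=3
No extinction within 15 steps

Answer: 16 both-alive 1 3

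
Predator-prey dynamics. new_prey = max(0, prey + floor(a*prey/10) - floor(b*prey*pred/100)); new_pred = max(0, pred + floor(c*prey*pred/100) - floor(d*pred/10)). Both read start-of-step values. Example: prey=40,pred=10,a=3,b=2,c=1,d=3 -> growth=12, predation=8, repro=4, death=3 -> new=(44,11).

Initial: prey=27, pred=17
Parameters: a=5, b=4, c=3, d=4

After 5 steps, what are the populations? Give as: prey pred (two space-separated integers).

Answer: 2 13

Derivation:
Step 1: prey: 27+13-18=22; pred: 17+13-6=24
Step 2: prey: 22+11-21=12; pred: 24+15-9=30
Step 3: prey: 12+6-14=4; pred: 30+10-12=28
Step 4: prey: 4+2-4=2; pred: 28+3-11=20
Step 5: prey: 2+1-1=2; pred: 20+1-8=13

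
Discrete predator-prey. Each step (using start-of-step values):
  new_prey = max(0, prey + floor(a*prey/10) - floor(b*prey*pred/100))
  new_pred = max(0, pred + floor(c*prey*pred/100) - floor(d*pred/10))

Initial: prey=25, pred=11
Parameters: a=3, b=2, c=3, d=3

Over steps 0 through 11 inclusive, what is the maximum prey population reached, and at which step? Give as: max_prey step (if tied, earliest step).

Answer: 27 1

Derivation:
Step 1: prey: 25+7-5=27; pred: 11+8-3=16
Step 2: prey: 27+8-8=27; pred: 16+12-4=24
Step 3: prey: 27+8-12=23; pred: 24+19-7=36
Step 4: prey: 23+6-16=13; pred: 36+24-10=50
Step 5: prey: 13+3-13=3; pred: 50+19-15=54
Step 6: prey: 3+0-3=0; pred: 54+4-16=42
Step 7: prey: 0+0-0=0; pred: 42+0-12=30
Step 8: prey: 0+0-0=0; pred: 30+0-9=21
Step 9: prey: 0+0-0=0; pred: 21+0-6=15
Step 10: prey: 0+0-0=0; pred: 15+0-4=11
Step 11: prey: 0+0-0=0; pred: 11+0-3=8
Max prey = 27 at step 1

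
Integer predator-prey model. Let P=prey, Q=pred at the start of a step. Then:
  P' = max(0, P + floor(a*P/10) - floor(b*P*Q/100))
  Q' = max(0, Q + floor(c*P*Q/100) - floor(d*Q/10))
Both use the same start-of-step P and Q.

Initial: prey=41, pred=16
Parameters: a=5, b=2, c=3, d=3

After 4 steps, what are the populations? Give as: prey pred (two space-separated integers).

Step 1: prey: 41+20-13=48; pred: 16+19-4=31
Step 2: prey: 48+24-29=43; pred: 31+44-9=66
Step 3: prey: 43+21-56=8; pred: 66+85-19=132
Step 4: prey: 8+4-21=0; pred: 132+31-39=124

Answer: 0 124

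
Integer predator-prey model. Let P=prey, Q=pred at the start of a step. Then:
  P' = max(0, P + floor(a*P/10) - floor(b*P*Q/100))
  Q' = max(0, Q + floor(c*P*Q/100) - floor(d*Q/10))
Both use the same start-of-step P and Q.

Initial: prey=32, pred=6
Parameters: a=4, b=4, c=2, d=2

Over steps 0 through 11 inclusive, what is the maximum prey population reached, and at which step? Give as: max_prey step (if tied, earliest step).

Step 1: prey: 32+12-7=37; pred: 6+3-1=8
Step 2: prey: 37+14-11=40; pred: 8+5-1=12
Step 3: prey: 40+16-19=37; pred: 12+9-2=19
Step 4: prey: 37+14-28=23; pred: 19+14-3=30
Step 5: prey: 23+9-27=5; pred: 30+13-6=37
Step 6: prey: 5+2-7=0; pred: 37+3-7=33
Step 7: prey: 0+0-0=0; pred: 33+0-6=27
Step 8: prey: 0+0-0=0; pred: 27+0-5=22
Step 9: prey: 0+0-0=0; pred: 22+0-4=18
Step 10: prey: 0+0-0=0; pred: 18+0-3=15
Step 11: prey: 0+0-0=0; pred: 15+0-3=12
Max prey = 40 at step 2

Answer: 40 2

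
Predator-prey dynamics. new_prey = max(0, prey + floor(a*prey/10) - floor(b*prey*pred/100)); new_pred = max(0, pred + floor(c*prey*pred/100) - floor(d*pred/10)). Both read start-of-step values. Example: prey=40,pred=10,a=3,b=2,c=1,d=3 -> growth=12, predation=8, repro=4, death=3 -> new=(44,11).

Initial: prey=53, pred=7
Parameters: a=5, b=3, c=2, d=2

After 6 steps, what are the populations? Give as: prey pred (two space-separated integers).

Answer: 0 76

Derivation:
Step 1: prey: 53+26-11=68; pred: 7+7-1=13
Step 2: prey: 68+34-26=76; pred: 13+17-2=28
Step 3: prey: 76+38-63=51; pred: 28+42-5=65
Step 4: prey: 51+25-99=0; pred: 65+66-13=118
Step 5: prey: 0+0-0=0; pred: 118+0-23=95
Step 6: prey: 0+0-0=0; pred: 95+0-19=76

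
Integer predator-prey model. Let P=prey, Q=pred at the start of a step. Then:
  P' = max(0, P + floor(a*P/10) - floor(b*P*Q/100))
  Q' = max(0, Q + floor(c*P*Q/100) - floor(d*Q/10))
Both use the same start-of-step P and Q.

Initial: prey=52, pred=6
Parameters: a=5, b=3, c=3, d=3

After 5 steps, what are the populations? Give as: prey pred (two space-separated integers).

Step 1: prey: 52+26-9=69; pred: 6+9-1=14
Step 2: prey: 69+34-28=75; pred: 14+28-4=38
Step 3: prey: 75+37-85=27; pred: 38+85-11=112
Step 4: prey: 27+13-90=0; pred: 112+90-33=169
Step 5: prey: 0+0-0=0; pred: 169+0-50=119

Answer: 0 119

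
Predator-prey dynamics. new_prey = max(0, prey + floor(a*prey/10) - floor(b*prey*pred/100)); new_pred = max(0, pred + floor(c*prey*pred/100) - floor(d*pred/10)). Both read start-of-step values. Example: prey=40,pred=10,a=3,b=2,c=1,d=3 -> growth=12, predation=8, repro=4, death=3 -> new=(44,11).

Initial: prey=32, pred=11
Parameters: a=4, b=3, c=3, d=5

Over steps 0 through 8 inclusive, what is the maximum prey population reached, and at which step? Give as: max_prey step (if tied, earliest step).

Step 1: prey: 32+12-10=34; pred: 11+10-5=16
Step 2: prey: 34+13-16=31; pred: 16+16-8=24
Step 3: prey: 31+12-22=21; pred: 24+22-12=34
Step 4: prey: 21+8-21=8; pred: 34+21-17=38
Step 5: prey: 8+3-9=2; pred: 38+9-19=28
Step 6: prey: 2+0-1=1; pred: 28+1-14=15
Step 7: prey: 1+0-0=1; pred: 15+0-7=8
Step 8: prey: 1+0-0=1; pred: 8+0-4=4
Max prey = 34 at step 1

Answer: 34 1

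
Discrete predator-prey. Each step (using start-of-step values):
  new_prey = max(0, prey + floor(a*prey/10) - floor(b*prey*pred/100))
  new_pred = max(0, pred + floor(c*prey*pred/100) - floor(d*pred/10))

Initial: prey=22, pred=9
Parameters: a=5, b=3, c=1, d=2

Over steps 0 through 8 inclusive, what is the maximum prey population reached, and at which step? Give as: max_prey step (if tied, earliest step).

Step 1: prey: 22+11-5=28; pred: 9+1-1=9
Step 2: prey: 28+14-7=35; pred: 9+2-1=10
Step 3: prey: 35+17-10=42; pred: 10+3-2=11
Step 4: prey: 42+21-13=50; pred: 11+4-2=13
Step 5: prey: 50+25-19=56; pred: 13+6-2=17
Step 6: prey: 56+28-28=56; pred: 17+9-3=23
Step 7: prey: 56+28-38=46; pred: 23+12-4=31
Step 8: prey: 46+23-42=27; pred: 31+14-6=39
Max prey = 56 at step 5

Answer: 56 5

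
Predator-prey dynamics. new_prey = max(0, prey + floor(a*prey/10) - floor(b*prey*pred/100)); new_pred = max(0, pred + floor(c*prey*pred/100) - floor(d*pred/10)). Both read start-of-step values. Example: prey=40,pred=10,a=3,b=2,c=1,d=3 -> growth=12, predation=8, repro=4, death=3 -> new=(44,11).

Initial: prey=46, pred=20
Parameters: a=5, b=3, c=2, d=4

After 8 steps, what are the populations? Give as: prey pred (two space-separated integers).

Answer: 0 5

Derivation:
Step 1: prey: 46+23-27=42; pred: 20+18-8=30
Step 2: prey: 42+21-37=26; pred: 30+25-12=43
Step 3: prey: 26+13-33=6; pred: 43+22-17=48
Step 4: prey: 6+3-8=1; pred: 48+5-19=34
Step 5: prey: 1+0-1=0; pred: 34+0-13=21
Step 6: prey: 0+0-0=0; pred: 21+0-8=13
Step 7: prey: 0+0-0=0; pred: 13+0-5=8
Step 8: prey: 0+0-0=0; pred: 8+0-3=5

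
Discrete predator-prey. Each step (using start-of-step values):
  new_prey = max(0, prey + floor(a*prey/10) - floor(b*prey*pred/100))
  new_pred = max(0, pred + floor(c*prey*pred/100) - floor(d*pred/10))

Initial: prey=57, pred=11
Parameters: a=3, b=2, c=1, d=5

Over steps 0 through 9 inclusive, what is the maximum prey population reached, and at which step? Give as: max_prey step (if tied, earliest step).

Step 1: prey: 57+17-12=62; pred: 11+6-5=12
Step 2: prey: 62+18-14=66; pred: 12+7-6=13
Step 3: prey: 66+19-17=68; pred: 13+8-6=15
Step 4: prey: 68+20-20=68; pred: 15+10-7=18
Step 5: prey: 68+20-24=64; pred: 18+12-9=21
Step 6: prey: 64+19-26=57; pred: 21+13-10=24
Step 7: prey: 57+17-27=47; pred: 24+13-12=25
Step 8: prey: 47+14-23=38; pred: 25+11-12=24
Step 9: prey: 38+11-18=31; pred: 24+9-12=21
Max prey = 68 at step 3

Answer: 68 3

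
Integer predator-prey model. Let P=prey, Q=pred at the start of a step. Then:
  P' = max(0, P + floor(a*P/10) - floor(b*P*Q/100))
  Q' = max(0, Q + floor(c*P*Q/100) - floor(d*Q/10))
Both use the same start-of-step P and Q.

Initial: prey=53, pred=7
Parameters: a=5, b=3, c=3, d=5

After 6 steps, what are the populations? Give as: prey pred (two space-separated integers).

Answer: 0 33

Derivation:
Step 1: prey: 53+26-11=68; pred: 7+11-3=15
Step 2: prey: 68+34-30=72; pred: 15+30-7=38
Step 3: prey: 72+36-82=26; pred: 38+82-19=101
Step 4: prey: 26+13-78=0; pred: 101+78-50=129
Step 5: prey: 0+0-0=0; pred: 129+0-64=65
Step 6: prey: 0+0-0=0; pred: 65+0-32=33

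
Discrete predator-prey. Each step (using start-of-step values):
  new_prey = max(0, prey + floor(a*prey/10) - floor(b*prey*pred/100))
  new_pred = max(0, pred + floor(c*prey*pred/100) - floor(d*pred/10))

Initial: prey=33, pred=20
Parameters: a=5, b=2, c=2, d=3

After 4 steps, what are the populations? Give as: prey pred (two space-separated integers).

Answer: 12 65

Derivation:
Step 1: prey: 33+16-13=36; pred: 20+13-6=27
Step 2: prey: 36+18-19=35; pred: 27+19-8=38
Step 3: prey: 35+17-26=26; pred: 38+26-11=53
Step 4: prey: 26+13-27=12; pred: 53+27-15=65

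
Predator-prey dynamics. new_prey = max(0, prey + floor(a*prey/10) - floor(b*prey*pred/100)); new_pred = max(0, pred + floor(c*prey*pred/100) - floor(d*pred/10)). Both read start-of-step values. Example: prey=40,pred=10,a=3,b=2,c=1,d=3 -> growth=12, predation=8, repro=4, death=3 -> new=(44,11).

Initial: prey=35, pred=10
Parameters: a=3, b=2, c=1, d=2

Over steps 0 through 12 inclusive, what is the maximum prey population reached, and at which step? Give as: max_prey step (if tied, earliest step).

Answer: 43 3

Derivation:
Step 1: prey: 35+10-7=38; pred: 10+3-2=11
Step 2: prey: 38+11-8=41; pred: 11+4-2=13
Step 3: prey: 41+12-10=43; pred: 13+5-2=16
Step 4: prey: 43+12-13=42; pred: 16+6-3=19
Step 5: prey: 42+12-15=39; pred: 19+7-3=23
Step 6: prey: 39+11-17=33; pred: 23+8-4=27
Step 7: prey: 33+9-17=25; pred: 27+8-5=30
Step 8: prey: 25+7-15=17; pred: 30+7-6=31
Step 9: prey: 17+5-10=12; pred: 31+5-6=30
Step 10: prey: 12+3-7=8; pred: 30+3-6=27
Step 11: prey: 8+2-4=6; pred: 27+2-5=24
Step 12: prey: 6+1-2=5; pred: 24+1-4=21
Max prey = 43 at step 3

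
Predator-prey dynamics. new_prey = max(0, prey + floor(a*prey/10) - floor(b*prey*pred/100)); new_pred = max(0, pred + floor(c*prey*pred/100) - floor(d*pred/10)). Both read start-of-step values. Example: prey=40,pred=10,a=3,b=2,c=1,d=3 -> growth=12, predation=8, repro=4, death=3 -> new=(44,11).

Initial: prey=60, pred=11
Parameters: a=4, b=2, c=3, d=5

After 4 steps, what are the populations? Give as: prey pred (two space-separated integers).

Answer: 0 103

Derivation:
Step 1: prey: 60+24-13=71; pred: 11+19-5=25
Step 2: prey: 71+28-35=64; pred: 25+53-12=66
Step 3: prey: 64+25-84=5; pred: 66+126-33=159
Step 4: prey: 5+2-15=0; pred: 159+23-79=103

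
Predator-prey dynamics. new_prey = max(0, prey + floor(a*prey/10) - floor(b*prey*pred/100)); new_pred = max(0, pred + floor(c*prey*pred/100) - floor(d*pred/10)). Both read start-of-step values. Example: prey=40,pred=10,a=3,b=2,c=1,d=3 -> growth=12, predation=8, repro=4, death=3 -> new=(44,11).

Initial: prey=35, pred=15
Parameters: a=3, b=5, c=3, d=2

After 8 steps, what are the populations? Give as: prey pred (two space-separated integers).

Step 1: prey: 35+10-26=19; pred: 15+15-3=27
Step 2: prey: 19+5-25=0; pred: 27+15-5=37
Step 3: prey: 0+0-0=0; pred: 37+0-7=30
Step 4: prey: 0+0-0=0; pred: 30+0-6=24
Step 5: prey: 0+0-0=0; pred: 24+0-4=20
Step 6: prey: 0+0-0=0; pred: 20+0-4=16
Step 7: prey: 0+0-0=0; pred: 16+0-3=13
Step 8: prey: 0+0-0=0; pred: 13+0-2=11

Answer: 0 11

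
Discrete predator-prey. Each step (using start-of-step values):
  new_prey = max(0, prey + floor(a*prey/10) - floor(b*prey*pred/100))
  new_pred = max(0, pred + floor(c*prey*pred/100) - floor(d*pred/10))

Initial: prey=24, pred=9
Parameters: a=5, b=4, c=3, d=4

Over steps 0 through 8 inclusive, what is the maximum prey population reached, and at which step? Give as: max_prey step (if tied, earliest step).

Step 1: prey: 24+12-8=28; pred: 9+6-3=12
Step 2: prey: 28+14-13=29; pred: 12+10-4=18
Step 3: prey: 29+14-20=23; pred: 18+15-7=26
Step 4: prey: 23+11-23=11; pred: 26+17-10=33
Step 5: prey: 11+5-14=2; pred: 33+10-13=30
Step 6: prey: 2+1-2=1; pred: 30+1-12=19
Step 7: prey: 1+0-0=1; pred: 19+0-7=12
Step 8: prey: 1+0-0=1; pred: 12+0-4=8
Max prey = 29 at step 2

Answer: 29 2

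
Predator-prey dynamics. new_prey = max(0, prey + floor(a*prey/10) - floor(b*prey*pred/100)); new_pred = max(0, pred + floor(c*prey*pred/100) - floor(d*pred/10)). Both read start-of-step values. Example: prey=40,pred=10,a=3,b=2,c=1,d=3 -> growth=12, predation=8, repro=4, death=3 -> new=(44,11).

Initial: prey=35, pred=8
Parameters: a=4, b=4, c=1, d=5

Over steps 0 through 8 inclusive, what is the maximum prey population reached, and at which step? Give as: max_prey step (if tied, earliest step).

Step 1: prey: 35+14-11=38; pred: 8+2-4=6
Step 2: prey: 38+15-9=44; pred: 6+2-3=5
Step 3: prey: 44+17-8=53; pred: 5+2-2=5
Step 4: prey: 53+21-10=64; pred: 5+2-2=5
Step 5: prey: 64+25-12=77; pred: 5+3-2=6
Step 6: prey: 77+30-18=89; pred: 6+4-3=7
Step 7: prey: 89+35-24=100; pred: 7+6-3=10
Step 8: prey: 100+40-40=100; pred: 10+10-5=15
Max prey = 100 at step 7

Answer: 100 7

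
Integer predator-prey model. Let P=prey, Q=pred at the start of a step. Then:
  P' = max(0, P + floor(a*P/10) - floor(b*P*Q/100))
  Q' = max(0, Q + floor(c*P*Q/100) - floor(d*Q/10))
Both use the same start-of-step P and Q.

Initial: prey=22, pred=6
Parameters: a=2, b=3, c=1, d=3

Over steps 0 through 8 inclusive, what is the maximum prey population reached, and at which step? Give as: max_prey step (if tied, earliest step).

Step 1: prey: 22+4-3=23; pred: 6+1-1=6
Step 2: prey: 23+4-4=23; pred: 6+1-1=6
Step 3: prey: 23+4-4=23; pred: 6+1-1=6
Step 4: prey: 23+4-4=23; pred: 6+1-1=6
Step 5: prey: 23+4-4=23; pred: 6+1-1=6
Step 6: prey: 23+4-4=23; pred: 6+1-1=6
Step 7: prey: 23+4-4=23; pred: 6+1-1=6
Step 8: prey: 23+4-4=23; pred: 6+1-1=6
Max prey = 23 at step 1

Answer: 23 1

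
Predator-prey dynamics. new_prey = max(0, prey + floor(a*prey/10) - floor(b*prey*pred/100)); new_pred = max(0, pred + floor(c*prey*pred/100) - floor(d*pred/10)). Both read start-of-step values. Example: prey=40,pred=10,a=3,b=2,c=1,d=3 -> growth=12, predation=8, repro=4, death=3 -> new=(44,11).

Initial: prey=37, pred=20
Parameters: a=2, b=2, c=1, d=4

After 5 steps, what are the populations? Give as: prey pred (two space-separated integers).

Answer: 20 10

Derivation:
Step 1: prey: 37+7-14=30; pred: 20+7-8=19
Step 2: prey: 30+6-11=25; pred: 19+5-7=17
Step 3: prey: 25+5-8=22; pred: 17+4-6=15
Step 4: prey: 22+4-6=20; pred: 15+3-6=12
Step 5: prey: 20+4-4=20; pred: 12+2-4=10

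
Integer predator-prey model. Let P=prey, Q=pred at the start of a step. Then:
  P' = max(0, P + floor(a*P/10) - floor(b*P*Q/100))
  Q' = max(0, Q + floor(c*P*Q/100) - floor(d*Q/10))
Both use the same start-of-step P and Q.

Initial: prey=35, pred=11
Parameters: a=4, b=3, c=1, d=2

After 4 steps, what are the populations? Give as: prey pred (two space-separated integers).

Step 1: prey: 35+14-11=38; pred: 11+3-2=12
Step 2: prey: 38+15-13=40; pred: 12+4-2=14
Step 3: prey: 40+16-16=40; pred: 14+5-2=17
Step 4: prey: 40+16-20=36; pred: 17+6-3=20

Answer: 36 20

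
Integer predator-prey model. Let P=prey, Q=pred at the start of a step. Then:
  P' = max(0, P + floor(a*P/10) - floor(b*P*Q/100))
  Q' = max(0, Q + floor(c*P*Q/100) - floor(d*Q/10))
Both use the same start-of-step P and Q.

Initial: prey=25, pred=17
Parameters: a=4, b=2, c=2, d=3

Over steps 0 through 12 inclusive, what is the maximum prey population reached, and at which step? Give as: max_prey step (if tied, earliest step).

Answer: 27 1

Derivation:
Step 1: prey: 25+10-8=27; pred: 17+8-5=20
Step 2: prey: 27+10-10=27; pred: 20+10-6=24
Step 3: prey: 27+10-12=25; pred: 24+12-7=29
Step 4: prey: 25+10-14=21; pred: 29+14-8=35
Step 5: prey: 21+8-14=15; pred: 35+14-10=39
Step 6: prey: 15+6-11=10; pred: 39+11-11=39
Step 7: prey: 10+4-7=7; pred: 39+7-11=35
Step 8: prey: 7+2-4=5; pred: 35+4-10=29
Step 9: prey: 5+2-2=5; pred: 29+2-8=23
Step 10: prey: 5+2-2=5; pred: 23+2-6=19
Step 11: prey: 5+2-1=6; pred: 19+1-5=15
Step 12: prey: 6+2-1=7; pred: 15+1-4=12
Max prey = 27 at step 1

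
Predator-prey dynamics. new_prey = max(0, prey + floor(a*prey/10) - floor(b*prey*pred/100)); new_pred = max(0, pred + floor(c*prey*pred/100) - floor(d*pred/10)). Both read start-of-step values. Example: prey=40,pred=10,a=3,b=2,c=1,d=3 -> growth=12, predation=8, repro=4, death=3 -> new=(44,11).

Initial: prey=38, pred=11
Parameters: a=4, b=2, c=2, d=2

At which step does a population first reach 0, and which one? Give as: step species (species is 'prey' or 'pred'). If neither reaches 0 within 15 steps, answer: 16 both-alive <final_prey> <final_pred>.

Step 1: prey: 38+15-8=45; pred: 11+8-2=17
Step 2: prey: 45+18-15=48; pred: 17+15-3=29
Step 3: prey: 48+19-27=40; pred: 29+27-5=51
Step 4: prey: 40+16-40=16; pred: 51+40-10=81
Step 5: prey: 16+6-25=0; pred: 81+25-16=90
First extinction: prey at step 5

Answer: 5 prey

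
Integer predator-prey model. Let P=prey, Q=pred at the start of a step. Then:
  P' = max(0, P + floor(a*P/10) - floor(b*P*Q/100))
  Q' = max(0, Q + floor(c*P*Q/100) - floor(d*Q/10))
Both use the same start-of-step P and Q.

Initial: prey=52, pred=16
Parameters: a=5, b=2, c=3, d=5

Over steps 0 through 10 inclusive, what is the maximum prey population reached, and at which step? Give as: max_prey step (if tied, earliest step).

Answer: 62 1

Derivation:
Step 1: prey: 52+26-16=62; pred: 16+24-8=32
Step 2: prey: 62+31-39=54; pred: 32+59-16=75
Step 3: prey: 54+27-81=0; pred: 75+121-37=159
Step 4: prey: 0+0-0=0; pred: 159+0-79=80
Step 5: prey: 0+0-0=0; pred: 80+0-40=40
Step 6: prey: 0+0-0=0; pred: 40+0-20=20
Step 7: prey: 0+0-0=0; pred: 20+0-10=10
Step 8: prey: 0+0-0=0; pred: 10+0-5=5
Step 9: prey: 0+0-0=0; pred: 5+0-2=3
Step 10: prey: 0+0-0=0; pred: 3+0-1=2
Max prey = 62 at step 1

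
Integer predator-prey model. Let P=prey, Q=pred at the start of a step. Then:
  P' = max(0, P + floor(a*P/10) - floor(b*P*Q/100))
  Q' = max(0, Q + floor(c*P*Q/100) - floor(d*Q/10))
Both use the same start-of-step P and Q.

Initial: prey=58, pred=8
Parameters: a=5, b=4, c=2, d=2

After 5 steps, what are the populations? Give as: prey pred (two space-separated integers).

Step 1: prey: 58+29-18=69; pred: 8+9-1=16
Step 2: prey: 69+34-44=59; pred: 16+22-3=35
Step 3: prey: 59+29-82=6; pred: 35+41-7=69
Step 4: prey: 6+3-16=0; pred: 69+8-13=64
Step 5: prey: 0+0-0=0; pred: 64+0-12=52

Answer: 0 52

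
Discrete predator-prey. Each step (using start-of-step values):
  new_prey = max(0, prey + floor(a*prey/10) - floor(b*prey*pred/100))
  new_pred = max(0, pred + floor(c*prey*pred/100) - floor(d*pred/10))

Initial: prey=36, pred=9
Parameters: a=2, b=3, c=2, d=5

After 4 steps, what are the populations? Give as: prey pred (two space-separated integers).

Answer: 18 13

Derivation:
Step 1: prey: 36+7-9=34; pred: 9+6-4=11
Step 2: prey: 34+6-11=29; pred: 11+7-5=13
Step 3: prey: 29+5-11=23; pred: 13+7-6=14
Step 4: prey: 23+4-9=18; pred: 14+6-7=13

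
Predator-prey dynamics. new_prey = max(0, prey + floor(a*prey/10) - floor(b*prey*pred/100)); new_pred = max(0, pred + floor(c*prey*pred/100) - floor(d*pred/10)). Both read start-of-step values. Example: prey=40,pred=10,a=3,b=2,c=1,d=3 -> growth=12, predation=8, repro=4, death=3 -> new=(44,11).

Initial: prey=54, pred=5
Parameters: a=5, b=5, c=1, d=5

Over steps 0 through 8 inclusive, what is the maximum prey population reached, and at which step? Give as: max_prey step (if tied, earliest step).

Step 1: prey: 54+27-13=68; pred: 5+2-2=5
Step 2: prey: 68+34-17=85; pred: 5+3-2=6
Step 3: prey: 85+42-25=102; pred: 6+5-3=8
Step 4: prey: 102+51-40=113; pred: 8+8-4=12
Step 5: prey: 113+56-67=102; pred: 12+13-6=19
Step 6: prey: 102+51-96=57; pred: 19+19-9=29
Step 7: prey: 57+28-82=3; pred: 29+16-14=31
Step 8: prey: 3+1-4=0; pred: 31+0-15=16
Max prey = 113 at step 4

Answer: 113 4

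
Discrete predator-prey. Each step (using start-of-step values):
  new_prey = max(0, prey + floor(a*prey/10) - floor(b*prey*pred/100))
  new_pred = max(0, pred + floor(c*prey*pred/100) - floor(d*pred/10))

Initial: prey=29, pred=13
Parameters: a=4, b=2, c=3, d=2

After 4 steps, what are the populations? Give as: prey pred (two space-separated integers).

Step 1: prey: 29+11-7=33; pred: 13+11-2=22
Step 2: prey: 33+13-14=32; pred: 22+21-4=39
Step 3: prey: 32+12-24=20; pred: 39+37-7=69
Step 4: prey: 20+8-27=1; pred: 69+41-13=97

Answer: 1 97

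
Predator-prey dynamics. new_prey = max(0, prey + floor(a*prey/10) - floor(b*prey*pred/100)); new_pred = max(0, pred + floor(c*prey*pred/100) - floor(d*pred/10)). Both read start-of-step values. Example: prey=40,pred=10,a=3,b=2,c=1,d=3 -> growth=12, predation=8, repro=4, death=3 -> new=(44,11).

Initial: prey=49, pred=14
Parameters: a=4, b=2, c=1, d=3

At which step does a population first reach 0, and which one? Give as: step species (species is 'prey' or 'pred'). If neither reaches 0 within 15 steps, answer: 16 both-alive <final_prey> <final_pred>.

Step 1: prey: 49+19-13=55; pred: 14+6-4=16
Step 2: prey: 55+22-17=60; pred: 16+8-4=20
Step 3: prey: 60+24-24=60; pred: 20+12-6=26
Step 4: prey: 60+24-31=53; pred: 26+15-7=34
Step 5: prey: 53+21-36=38; pred: 34+18-10=42
Step 6: prey: 38+15-31=22; pred: 42+15-12=45
Step 7: prey: 22+8-19=11; pred: 45+9-13=41
Step 8: prey: 11+4-9=6; pred: 41+4-12=33
Step 9: prey: 6+2-3=5; pred: 33+1-9=25
Step 10: prey: 5+2-2=5; pred: 25+1-7=19
Step 11: prey: 5+2-1=6; pred: 19+0-5=14
Step 12: prey: 6+2-1=7; pred: 14+0-4=10
Step 13: prey: 7+2-1=8; pred: 10+0-3=7
Step 14: prey: 8+3-1=10; pred: 7+0-2=5
Step 15: prey: 10+4-1=13; pred: 5+0-1=4
No extinction within 15 steps

Answer: 16 both-alive 13 4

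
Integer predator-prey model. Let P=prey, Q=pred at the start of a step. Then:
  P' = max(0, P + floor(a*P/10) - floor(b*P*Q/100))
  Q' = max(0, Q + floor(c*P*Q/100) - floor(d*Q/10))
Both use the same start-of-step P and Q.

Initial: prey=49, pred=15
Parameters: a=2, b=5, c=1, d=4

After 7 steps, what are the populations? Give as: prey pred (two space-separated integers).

Step 1: prey: 49+9-36=22; pred: 15+7-6=16
Step 2: prey: 22+4-17=9; pred: 16+3-6=13
Step 3: prey: 9+1-5=5; pred: 13+1-5=9
Step 4: prey: 5+1-2=4; pred: 9+0-3=6
Step 5: prey: 4+0-1=3; pred: 6+0-2=4
Step 6: prey: 3+0-0=3; pred: 4+0-1=3
Step 7: prey: 3+0-0=3; pred: 3+0-1=2

Answer: 3 2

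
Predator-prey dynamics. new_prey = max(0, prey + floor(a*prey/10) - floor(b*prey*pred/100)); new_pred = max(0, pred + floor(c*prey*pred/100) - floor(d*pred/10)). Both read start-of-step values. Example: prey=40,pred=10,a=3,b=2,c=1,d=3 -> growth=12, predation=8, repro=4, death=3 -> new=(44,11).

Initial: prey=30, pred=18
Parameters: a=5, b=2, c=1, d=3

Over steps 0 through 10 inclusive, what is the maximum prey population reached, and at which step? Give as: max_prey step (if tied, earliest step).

Answer: 50 5

Derivation:
Step 1: prey: 30+15-10=35; pred: 18+5-5=18
Step 2: prey: 35+17-12=40; pred: 18+6-5=19
Step 3: prey: 40+20-15=45; pred: 19+7-5=21
Step 4: prey: 45+22-18=49; pred: 21+9-6=24
Step 5: prey: 49+24-23=50; pred: 24+11-7=28
Step 6: prey: 50+25-28=47; pred: 28+14-8=34
Step 7: prey: 47+23-31=39; pred: 34+15-10=39
Step 8: prey: 39+19-30=28; pred: 39+15-11=43
Step 9: prey: 28+14-24=18; pred: 43+12-12=43
Step 10: prey: 18+9-15=12; pred: 43+7-12=38
Max prey = 50 at step 5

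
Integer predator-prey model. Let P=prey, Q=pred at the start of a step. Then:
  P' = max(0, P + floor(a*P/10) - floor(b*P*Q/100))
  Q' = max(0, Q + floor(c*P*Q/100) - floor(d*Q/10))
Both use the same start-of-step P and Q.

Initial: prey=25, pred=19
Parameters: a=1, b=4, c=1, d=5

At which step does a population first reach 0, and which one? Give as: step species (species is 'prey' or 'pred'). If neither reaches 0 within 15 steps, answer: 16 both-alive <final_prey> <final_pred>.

Step 1: prey: 25+2-19=8; pred: 19+4-9=14
Step 2: prey: 8+0-4=4; pred: 14+1-7=8
Step 3: prey: 4+0-1=3; pred: 8+0-4=4
Step 4: prey: 3+0-0=3; pred: 4+0-2=2
Step 5: prey: 3+0-0=3; pred: 2+0-1=1
Step 6: prey: 3+0-0=3; pred: 1+0-0=1
Steps 7-15: state stable at prey=3, pred=1 (no change)
No extinction within 15 steps

Answer: 16 both-alive 3 1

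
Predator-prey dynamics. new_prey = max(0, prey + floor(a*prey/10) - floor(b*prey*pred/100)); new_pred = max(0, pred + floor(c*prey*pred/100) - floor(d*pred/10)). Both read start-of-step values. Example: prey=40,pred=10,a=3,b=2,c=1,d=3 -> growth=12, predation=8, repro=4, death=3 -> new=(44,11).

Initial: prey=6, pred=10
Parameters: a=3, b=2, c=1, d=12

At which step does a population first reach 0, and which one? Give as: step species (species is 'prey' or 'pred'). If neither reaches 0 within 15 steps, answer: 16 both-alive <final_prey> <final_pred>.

Answer: 1 pred

Derivation:
Step 1: prey: 6+1-1=6; pred: 10+0-12=0
First extinction: pred at step 1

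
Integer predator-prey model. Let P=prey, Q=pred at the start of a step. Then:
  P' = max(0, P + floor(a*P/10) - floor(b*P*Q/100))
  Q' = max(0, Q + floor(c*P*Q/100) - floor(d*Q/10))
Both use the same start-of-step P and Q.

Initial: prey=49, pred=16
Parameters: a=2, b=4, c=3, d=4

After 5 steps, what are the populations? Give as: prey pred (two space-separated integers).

Answer: 0 11

Derivation:
Step 1: prey: 49+9-31=27; pred: 16+23-6=33
Step 2: prey: 27+5-35=0; pred: 33+26-13=46
Step 3: prey: 0+0-0=0; pred: 46+0-18=28
Step 4: prey: 0+0-0=0; pred: 28+0-11=17
Step 5: prey: 0+0-0=0; pred: 17+0-6=11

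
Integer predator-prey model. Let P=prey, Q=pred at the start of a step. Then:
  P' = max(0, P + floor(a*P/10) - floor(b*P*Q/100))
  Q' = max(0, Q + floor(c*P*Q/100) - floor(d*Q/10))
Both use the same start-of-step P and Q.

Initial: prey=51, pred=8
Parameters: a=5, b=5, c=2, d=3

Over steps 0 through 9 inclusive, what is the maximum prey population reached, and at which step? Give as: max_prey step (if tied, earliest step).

Step 1: prey: 51+25-20=56; pred: 8+8-2=14
Step 2: prey: 56+28-39=45; pred: 14+15-4=25
Step 3: prey: 45+22-56=11; pred: 25+22-7=40
Step 4: prey: 11+5-22=0; pred: 40+8-12=36
Step 5: prey: 0+0-0=0; pred: 36+0-10=26
Step 6: prey: 0+0-0=0; pred: 26+0-7=19
Step 7: prey: 0+0-0=0; pred: 19+0-5=14
Step 8: prey: 0+0-0=0; pred: 14+0-4=10
Step 9: prey: 0+0-0=0; pred: 10+0-3=7
Max prey = 56 at step 1

Answer: 56 1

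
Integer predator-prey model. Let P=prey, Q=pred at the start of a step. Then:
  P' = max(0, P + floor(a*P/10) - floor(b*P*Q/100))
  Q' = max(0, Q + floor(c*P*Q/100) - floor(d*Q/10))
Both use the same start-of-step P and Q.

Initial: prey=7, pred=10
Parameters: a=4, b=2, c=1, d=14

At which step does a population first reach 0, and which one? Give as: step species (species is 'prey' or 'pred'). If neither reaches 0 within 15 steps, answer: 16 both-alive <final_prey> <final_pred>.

Answer: 1 pred

Derivation:
Step 1: prey: 7+2-1=8; pred: 10+0-14=0
First extinction: pred at step 1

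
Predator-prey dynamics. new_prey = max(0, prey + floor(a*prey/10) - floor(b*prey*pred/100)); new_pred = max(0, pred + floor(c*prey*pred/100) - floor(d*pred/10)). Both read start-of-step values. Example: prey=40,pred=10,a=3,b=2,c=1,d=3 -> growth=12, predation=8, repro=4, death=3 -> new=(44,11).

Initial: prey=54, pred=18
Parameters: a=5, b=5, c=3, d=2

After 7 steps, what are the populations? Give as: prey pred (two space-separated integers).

Answer: 0 28

Derivation:
Step 1: prey: 54+27-48=33; pred: 18+29-3=44
Step 2: prey: 33+16-72=0; pred: 44+43-8=79
Step 3: prey: 0+0-0=0; pred: 79+0-15=64
Step 4: prey: 0+0-0=0; pred: 64+0-12=52
Step 5: prey: 0+0-0=0; pred: 52+0-10=42
Step 6: prey: 0+0-0=0; pred: 42+0-8=34
Step 7: prey: 0+0-0=0; pred: 34+0-6=28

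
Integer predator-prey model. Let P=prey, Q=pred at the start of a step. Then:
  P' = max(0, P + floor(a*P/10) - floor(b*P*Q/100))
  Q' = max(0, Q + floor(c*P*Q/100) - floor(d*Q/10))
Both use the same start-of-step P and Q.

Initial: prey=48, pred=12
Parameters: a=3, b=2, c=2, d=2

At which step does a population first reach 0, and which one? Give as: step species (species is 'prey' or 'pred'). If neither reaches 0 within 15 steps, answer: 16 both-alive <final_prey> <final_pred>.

Step 1: prey: 48+14-11=51; pred: 12+11-2=21
Step 2: prey: 51+15-21=45; pred: 21+21-4=38
Step 3: prey: 45+13-34=24; pred: 38+34-7=65
Step 4: prey: 24+7-31=0; pred: 65+31-13=83
First extinction: prey at step 4

Answer: 4 prey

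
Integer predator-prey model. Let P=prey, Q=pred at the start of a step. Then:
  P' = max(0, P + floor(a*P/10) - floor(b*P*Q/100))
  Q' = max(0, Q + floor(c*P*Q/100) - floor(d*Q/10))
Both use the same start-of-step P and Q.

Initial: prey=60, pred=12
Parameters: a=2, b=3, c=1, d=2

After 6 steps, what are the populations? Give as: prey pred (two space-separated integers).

Answer: 2 17

Derivation:
Step 1: prey: 60+12-21=51; pred: 12+7-2=17
Step 2: prey: 51+10-26=35; pred: 17+8-3=22
Step 3: prey: 35+7-23=19; pred: 22+7-4=25
Step 4: prey: 19+3-14=8; pred: 25+4-5=24
Step 5: prey: 8+1-5=4; pred: 24+1-4=21
Step 6: prey: 4+0-2=2; pred: 21+0-4=17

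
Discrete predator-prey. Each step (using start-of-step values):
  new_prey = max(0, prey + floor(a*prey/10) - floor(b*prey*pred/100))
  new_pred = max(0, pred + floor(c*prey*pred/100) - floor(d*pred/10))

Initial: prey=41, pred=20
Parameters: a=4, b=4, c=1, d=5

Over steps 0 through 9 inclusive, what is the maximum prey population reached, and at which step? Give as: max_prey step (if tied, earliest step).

Step 1: prey: 41+16-32=25; pred: 20+8-10=18
Step 2: prey: 25+10-18=17; pred: 18+4-9=13
Step 3: prey: 17+6-8=15; pred: 13+2-6=9
Step 4: prey: 15+6-5=16; pred: 9+1-4=6
Step 5: prey: 16+6-3=19; pred: 6+0-3=3
Step 6: prey: 19+7-2=24; pred: 3+0-1=2
Step 7: prey: 24+9-1=32; pred: 2+0-1=1
Step 8: prey: 32+12-1=43; pred: 1+0-0=1
Step 9: prey: 43+17-1=59; pred: 1+0-0=1
Max prey = 59 at step 9

Answer: 59 9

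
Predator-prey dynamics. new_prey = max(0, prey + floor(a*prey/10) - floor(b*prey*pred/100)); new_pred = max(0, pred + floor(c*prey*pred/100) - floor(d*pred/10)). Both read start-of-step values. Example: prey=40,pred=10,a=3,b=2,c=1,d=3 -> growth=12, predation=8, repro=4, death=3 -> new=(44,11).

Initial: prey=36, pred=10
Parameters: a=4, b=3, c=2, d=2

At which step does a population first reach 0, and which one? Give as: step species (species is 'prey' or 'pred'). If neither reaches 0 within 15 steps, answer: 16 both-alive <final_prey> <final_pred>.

Step 1: prey: 36+14-10=40; pred: 10+7-2=15
Step 2: prey: 40+16-18=38; pred: 15+12-3=24
Step 3: prey: 38+15-27=26; pred: 24+18-4=38
Step 4: prey: 26+10-29=7; pred: 38+19-7=50
Step 5: prey: 7+2-10=0; pred: 50+7-10=47
First extinction: prey at step 5

Answer: 5 prey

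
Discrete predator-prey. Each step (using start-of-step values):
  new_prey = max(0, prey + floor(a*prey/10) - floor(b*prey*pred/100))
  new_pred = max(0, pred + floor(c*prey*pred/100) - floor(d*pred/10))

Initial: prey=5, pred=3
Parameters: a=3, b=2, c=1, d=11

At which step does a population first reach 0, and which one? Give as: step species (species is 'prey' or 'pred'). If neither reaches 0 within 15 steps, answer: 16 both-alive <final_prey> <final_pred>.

Step 1: prey: 5+1-0=6; pred: 3+0-3=0
First extinction: pred at step 1

Answer: 1 pred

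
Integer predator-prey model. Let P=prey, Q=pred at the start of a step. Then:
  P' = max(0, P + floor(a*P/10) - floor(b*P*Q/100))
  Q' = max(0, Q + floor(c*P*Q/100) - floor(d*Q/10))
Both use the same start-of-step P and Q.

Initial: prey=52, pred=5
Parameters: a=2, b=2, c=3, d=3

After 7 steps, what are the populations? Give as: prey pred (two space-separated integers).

Answer: 0 40

Derivation:
Step 1: prey: 52+10-5=57; pred: 5+7-1=11
Step 2: prey: 57+11-12=56; pred: 11+18-3=26
Step 3: prey: 56+11-29=38; pred: 26+43-7=62
Step 4: prey: 38+7-47=0; pred: 62+70-18=114
Step 5: prey: 0+0-0=0; pred: 114+0-34=80
Step 6: prey: 0+0-0=0; pred: 80+0-24=56
Step 7: prey: 0+0-0=0; pred: 56+0-16=40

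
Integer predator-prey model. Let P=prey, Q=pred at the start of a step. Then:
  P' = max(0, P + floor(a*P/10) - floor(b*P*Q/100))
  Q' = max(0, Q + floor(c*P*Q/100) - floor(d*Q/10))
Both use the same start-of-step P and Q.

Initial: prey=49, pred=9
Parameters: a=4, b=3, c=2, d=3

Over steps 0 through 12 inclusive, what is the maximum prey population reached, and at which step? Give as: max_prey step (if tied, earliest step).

Answer: 55 1

Derivation:
Step 1: prey: 49+19-13=55; pred: 9+8-2=15
Step 2: prey: 55+22-24=53; pred: 15+16-4=27
Step 3: prey: 53+21-42=32; pred: 27+28-8=47
Step 4: prey: 32+12-45=0; pred: 47+30-14=63
Step 5: prey: 0+0-0=0; pred: 63+0-18=45
Step 6: prey: 0+0-0=0; pred: 45+0-13=32
Step 7: prey: 0+0-0=0; pred: 32+0-9=23
Step 8: prey: 0+0-0=0; pred: 23+0-6=17
Step 9: prey: 0+0-0=0; pred: 17+0-5=12
Step 10: prey: 0+0-0=0; pred: 12+0-3=9
Step 11: prey: 0+0-0=0; pred: 9+0-2=7
Step 12: prey: 0+0-0=0; pred: 7+0-2=5
Max prey = 55 at step 1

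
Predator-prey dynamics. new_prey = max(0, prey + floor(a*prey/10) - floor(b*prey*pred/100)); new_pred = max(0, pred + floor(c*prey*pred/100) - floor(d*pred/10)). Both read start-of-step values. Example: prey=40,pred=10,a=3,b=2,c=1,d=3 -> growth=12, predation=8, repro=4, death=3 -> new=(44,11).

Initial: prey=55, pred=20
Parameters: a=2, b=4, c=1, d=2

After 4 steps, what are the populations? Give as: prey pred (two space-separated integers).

Answer: 0 18

Derivation:
Step 1: prey: 55+11-44=22; pred: 20+11-4=27
Step 2: prey: 22+4-23=3; pred: 27+5-5=27
Step 3: prey: 3+0-3=0; pred: 27+0-5=22
Step 4: prey: 0+0-0=0; pred: 22+0-4=18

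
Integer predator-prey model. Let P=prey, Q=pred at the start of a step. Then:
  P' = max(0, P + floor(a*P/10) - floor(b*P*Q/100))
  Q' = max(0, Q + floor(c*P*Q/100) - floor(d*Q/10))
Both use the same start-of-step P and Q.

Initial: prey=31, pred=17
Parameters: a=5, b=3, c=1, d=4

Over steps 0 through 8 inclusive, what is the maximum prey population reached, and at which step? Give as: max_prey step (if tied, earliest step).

Step 1: prey: 31+15-15=31; pred: 17+5-6=16
Step 2: prey: 31+15-14=32; pred: 16+4-6=14
Step 3: prey: 32+16-13=35; pred: 14+4-5=13
Step 4: prey: 35+17-13=39; pred: 13+4-5=12
Step 5: prey: 39+19-14=44; pred: 12+4-4=12
Step 6: prey: 44+22-15=51; pred: 12+5-4=13
Step 7: prey: 51+25-19=57; pred: 13+6-5=14
Step 8: prey: 57+28-23=62; pred: 14+7-5=16
Max prey = 62 at step 8

Answer: 62 8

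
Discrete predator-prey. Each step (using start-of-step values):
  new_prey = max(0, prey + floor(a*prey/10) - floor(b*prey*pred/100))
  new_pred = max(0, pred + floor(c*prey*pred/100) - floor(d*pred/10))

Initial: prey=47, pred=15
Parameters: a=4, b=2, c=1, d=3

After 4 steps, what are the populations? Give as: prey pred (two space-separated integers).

Step 1: prey: 47+18-14=51; pred: 15+7-4=18
Step 2: prey: 51+20-18=53; pred: 18+9-5=22
Step 3: prey: 53+21-23=51; pred: 22+11-6=27
Step 4: prey: 51+20-27=44; pred: 27+13-8=32

Answer: 44 32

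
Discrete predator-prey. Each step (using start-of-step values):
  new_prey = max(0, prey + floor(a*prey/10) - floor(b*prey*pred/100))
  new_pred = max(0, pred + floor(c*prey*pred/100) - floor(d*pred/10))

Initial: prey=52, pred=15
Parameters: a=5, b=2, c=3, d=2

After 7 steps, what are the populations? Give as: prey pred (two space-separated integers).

Step 1: prey: 52+26-15=63; pred: 15+23-3=35
Step 2: prey: 63+31-44=50; pred: 35+66-7=94
Step 3: prey: 50+25-94=0; pred: 94+141-18=217
Step 4: prey: 0+0-0=0; pred: 217+0-43=174
Step 5: prey: 0+0-0=0; pred: 174+0-34=140
Step 6: prey: 0+0-0=0; pred: 140+0-28=112
Step 7: prey: 0+0-0=0; pred: 112+0-22=90

Answer: 0 90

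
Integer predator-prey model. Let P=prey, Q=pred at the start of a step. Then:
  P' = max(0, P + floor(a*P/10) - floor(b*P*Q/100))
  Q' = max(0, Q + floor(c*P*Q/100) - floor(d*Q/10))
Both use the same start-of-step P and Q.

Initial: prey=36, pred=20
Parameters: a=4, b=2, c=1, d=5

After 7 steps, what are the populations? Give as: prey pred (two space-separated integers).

Answer: 77 13

Derivation:
Step 1: prey: 36+14-14=36; pred: 20+7-10=17
Step 2: prey: 36+14-12=38; pred: 17+6-8=15
Step 3: prey: 38+15-11=42; pred: 15+5-7=13
Step 4: prey: 42+16-10=48; pred: 13+5-6=12
Step 5: prey: 48+19-11=56; pred: 12+5-6=11
Step 6: prey: 56+22-12=66; pred: 11+6-5=12
Step 7: prey: 66+26-15=77; pred: 12+7-6=13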